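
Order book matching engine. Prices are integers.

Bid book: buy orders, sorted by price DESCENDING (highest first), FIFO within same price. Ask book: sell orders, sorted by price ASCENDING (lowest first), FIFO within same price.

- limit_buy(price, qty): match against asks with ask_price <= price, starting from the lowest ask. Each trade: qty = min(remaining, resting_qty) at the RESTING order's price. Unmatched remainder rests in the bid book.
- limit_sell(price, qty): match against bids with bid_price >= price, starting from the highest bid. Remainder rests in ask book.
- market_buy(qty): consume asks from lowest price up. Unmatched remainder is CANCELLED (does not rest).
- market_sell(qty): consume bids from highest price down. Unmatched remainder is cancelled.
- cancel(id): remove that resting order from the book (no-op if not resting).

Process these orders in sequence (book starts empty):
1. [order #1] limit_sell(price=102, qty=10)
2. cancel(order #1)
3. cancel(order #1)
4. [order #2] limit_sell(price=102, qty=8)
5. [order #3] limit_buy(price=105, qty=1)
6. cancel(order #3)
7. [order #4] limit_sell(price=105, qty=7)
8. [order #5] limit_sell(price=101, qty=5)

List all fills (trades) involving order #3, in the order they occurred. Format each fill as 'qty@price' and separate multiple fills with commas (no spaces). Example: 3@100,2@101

Answer: 1@102

Derivation:
After op 1 [order #1] limit_sell(price=102, qty=10): fills=none; bids=[-] asks=[#1:10@102]
After op 2 cancel(order #1): fills=none; bids=[-] asks=[-]
After op 3 cancel(order #1): fills=none; bids=[-] asks=[-]
After op 4 [order #2] limit_sell(price=102, qty=8): fills=none; bids=[-] asks=[#2:8@102]
After op 5 [order #3] limit_buy(price=105, qty=1): fills=#3x#2:1@102; bids=[-] asks=[#2:7@102]
After op 6 cancel(order #3): fills=none; bids=[-] asks=[#2:7@102]
After op 7 [order #4] limit_sell(price=105, qty=7): fills=none; bids=[-] asks=[#2:7@102 #4:7@105]
After op 8 [order #5] limit_sell(price=101, qty=5): fills=none; bids=[-] asks=[#5:5@101 #2:7@102 #4:7@105]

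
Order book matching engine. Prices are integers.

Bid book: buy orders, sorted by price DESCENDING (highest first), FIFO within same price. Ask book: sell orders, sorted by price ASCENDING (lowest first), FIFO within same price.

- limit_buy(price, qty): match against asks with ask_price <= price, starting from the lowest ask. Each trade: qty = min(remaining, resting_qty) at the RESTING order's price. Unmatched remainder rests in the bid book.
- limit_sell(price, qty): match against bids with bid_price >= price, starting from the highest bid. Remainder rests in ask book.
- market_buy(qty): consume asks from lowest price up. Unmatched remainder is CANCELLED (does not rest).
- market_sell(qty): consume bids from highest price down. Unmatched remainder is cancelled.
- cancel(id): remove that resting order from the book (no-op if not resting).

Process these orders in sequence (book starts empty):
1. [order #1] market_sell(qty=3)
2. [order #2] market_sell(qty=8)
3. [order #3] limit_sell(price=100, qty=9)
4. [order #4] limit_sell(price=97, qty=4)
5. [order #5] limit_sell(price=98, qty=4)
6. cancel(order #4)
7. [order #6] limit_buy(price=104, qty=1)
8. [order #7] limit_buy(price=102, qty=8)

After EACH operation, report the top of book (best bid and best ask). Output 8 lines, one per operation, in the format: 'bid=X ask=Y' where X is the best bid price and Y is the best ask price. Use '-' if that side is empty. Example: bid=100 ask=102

Answer: bid=- ask=-
bid=- ask=-
bid=- ask=100
bid=- ask=97
bid=- ask=97
bid=- ask=98
bid=- ask=98
bid=- ask=100

Derivation:
After op 1 [order #1] market_sell(qty=3): fills=none; bids=[-] asks=[-]
After op 2 [order #2] market_sell(qty=8): fills=none; bids=[-] asks=[-]
After op 3 [order #3] limit_sell(price=100, qty=9): fills=none; bids=[-] asks=[#3:9@100]
After op 4 [order #4] limit_sell(price=97, qty=4): fills=none; bids=[-] asks=[#4:4@97 #3:9@100]
After op 5 [order #5] limit_sell(price=98, qty=4): fills=none; bids=[-] asks=[#4:4@97 #5:4@98 #3:9@100]
After op 6 cancel(order #4): fills=none; bids=[-] asks=[#5:4@98 #3:9@100]
After op 7 [order #6] limit_buy(price=104, qty=1): fills=#6x#5:1@98; bids=[-] asks=[#5:3@98 #3:9@100]
After op 8 [order #7] limit_buy(price=102, qty=8): fills=#7x#5:3@98 #7x#3:5@100; bids=[-] asks=[#3:4@100]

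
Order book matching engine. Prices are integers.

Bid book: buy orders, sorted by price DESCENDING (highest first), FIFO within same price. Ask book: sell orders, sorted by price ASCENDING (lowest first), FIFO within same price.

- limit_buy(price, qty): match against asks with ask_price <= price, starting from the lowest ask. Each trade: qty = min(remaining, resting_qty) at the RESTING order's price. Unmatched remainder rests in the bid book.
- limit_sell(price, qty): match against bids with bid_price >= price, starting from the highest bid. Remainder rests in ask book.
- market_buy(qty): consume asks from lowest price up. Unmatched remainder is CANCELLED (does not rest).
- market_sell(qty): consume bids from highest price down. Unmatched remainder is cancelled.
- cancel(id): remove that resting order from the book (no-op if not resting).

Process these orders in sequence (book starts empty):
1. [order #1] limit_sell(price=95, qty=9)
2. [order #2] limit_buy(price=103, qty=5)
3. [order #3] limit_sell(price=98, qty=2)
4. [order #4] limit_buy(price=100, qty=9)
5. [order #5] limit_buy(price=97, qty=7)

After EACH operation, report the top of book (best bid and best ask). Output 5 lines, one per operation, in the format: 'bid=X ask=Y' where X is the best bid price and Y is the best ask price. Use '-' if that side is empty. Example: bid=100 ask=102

After op 1 [order #1] limit_sell(price=95, qty=9): fills=none; bids=[-] asks=[#1:9@95]
After op 2 [order #2] limit_buy(price=103, qty=5): fills=#2x#1:5@95; bids=[-] asks=[#1:4@95]
After op 3 [order #3] limit_sell(price=98, qty=2): fills=none; bids=[-] asks=[#1:4@95 #3:2@98]
After op 4 [order #4] limit_buy(price=100, qty=9): fills=#4x#1:4@95 #4x#3:2@98; bids=[#4:3@100] asks=[-]
After op 5 [order #5] limit_buy(price=97, qty=7): fills=none; bids=[#4:3@100 #5:7@97] asks=[-]

Answer: bid=- ask=95
bid=- ask=95
bid=- ask=95
bid=100 ask=-
bid=100 ask=-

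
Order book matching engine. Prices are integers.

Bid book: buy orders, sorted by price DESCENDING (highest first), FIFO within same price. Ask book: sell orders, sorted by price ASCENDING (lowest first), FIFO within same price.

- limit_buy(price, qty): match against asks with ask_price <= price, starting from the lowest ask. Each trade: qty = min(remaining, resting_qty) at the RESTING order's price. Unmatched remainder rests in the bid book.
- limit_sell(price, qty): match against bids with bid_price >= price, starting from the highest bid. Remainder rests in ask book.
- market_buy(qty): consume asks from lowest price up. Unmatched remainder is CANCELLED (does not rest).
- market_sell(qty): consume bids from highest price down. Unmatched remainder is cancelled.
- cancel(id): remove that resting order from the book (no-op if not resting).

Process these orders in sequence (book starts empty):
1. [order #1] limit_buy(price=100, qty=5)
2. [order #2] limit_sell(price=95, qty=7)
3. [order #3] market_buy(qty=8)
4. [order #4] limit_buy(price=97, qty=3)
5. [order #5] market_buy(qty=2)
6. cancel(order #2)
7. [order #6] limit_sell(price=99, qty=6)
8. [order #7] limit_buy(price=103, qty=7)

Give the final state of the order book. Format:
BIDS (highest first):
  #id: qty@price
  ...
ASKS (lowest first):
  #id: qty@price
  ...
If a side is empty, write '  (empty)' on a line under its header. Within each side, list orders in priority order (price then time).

After op 1 [order #1] limit_buy(price=100, qty=5): fills=none; bids=[#1:5@100] asks=[-]
After op 2 [order #2] limit_sell(price=95, qty=7): fills=#1x#2:5@100; bids=[-] asks=[#2:2@95]
After op 3 [order #3] market_buy(qty=8): fills=#3x#2:2@95; bids=[-] asks=[-]
After op 4 [order #4] limit_buy(price=97, qty=3): fills=none; bids=[#4:3@97] asks=[-]
After op 5 [order #5] market_buy(qty=2): fills=none; bids=[#4:3@97] asks=[-]
After op 6 cancel(order #2): fills=none; bids=[#4:3@97] asks=[-]
After op 7 [order #6] limit_sell(price=99, qty=6): fills=none; bids=[#4:3@97] asks=[#6:6@99]
After op 8 [order #7] limit_buy(price=103, qty=7): fills=#7x#6:6@99; bids=[#7:1@103 #4:3@97] asks=[-]

Answer: BIDS (highest first):
  #7: 1@103
  #4: 3@97
ASKS (lowest first):
  (empty)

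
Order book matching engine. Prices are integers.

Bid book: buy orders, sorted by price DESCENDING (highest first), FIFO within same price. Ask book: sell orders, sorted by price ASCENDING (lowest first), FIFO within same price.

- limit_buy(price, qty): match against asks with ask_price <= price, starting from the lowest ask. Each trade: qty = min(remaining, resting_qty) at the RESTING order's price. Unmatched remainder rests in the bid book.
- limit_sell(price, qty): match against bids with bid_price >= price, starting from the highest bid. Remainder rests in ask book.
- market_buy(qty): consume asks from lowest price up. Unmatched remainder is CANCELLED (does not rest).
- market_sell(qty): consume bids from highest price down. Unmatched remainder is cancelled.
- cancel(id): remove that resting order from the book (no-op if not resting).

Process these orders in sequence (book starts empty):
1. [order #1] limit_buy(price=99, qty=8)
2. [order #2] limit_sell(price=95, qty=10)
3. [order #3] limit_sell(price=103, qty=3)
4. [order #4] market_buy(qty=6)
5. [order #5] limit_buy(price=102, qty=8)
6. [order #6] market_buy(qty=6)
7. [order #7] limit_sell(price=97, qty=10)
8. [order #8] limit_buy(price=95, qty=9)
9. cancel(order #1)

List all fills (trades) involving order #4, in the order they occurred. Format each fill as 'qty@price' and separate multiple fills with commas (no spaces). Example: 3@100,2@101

Answer: 2@95,3@103

Derivation:
After op 1 [order #1] limit_buy(price=99, qty=8): fills=none; bids=[#1:8@99] asks=[-]
After op 2 [order #2] limit_sell(price=95, qty=10): fills=#1x#2:8@99; bids=[-] asks=[#2:2@95]
After op 3 [order #3] limit_sell(price=103, qty=3): fills=none; bids=[-] asks=[#2:2@95 #3:3@103]
After op 4 [order #4] market_buy(qty=6): fills=#4x#2:2@95 #4x#3:3@103; bids=[-] asks=[-]
After op 5 [order #5] limit_buy(price=102, qty=8): fills=none; bids=[#5:8@102] asks=[-]
After op 6 [order #6] market_buy(qty=6): fills=none; bids=[#5:8@102] asks=[-]
After op 7 [order #7] limit_sell(price=97, qty=10): fills=#5x#7:8@102; bids=[-] asks=[#7:2@97]
After op 8 [order #8] limit_buy(price=95, qty=9): fills=none; bids=[#8:9@95] asks=[#7:2@97]
After op 9 cancel(order #1): fills=none; bids=[#8:9@95] asks=[#7:2@97]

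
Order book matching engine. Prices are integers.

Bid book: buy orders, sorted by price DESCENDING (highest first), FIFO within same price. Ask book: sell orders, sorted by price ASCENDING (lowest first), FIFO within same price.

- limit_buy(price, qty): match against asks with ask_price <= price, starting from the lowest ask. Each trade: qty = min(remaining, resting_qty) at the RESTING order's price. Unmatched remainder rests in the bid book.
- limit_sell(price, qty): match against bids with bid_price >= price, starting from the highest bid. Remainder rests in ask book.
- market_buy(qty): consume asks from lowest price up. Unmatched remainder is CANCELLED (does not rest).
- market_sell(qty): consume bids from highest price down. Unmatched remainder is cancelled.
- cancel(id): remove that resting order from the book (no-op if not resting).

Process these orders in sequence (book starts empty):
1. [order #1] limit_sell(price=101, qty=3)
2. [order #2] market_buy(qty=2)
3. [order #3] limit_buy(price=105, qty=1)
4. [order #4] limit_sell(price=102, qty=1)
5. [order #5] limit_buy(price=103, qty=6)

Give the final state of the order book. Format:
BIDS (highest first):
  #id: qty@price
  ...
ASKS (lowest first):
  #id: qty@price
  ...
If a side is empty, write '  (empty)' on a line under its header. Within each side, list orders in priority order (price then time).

After op 1 [order #1] limit_sell(price=101, qty=3): fills=none; bids=[-] asks=[#1:3@101]
After op 2 [order #2] market_buy(qty=2): fills=#2x#1:2@101; bids=[-] asks=[#1:1@101]
After op 3 [order #3] limit_buy(price=105, qty=1): fills=#3x#1:1@101; bids=[-] asks=[-]
After op 4 [order #4] limit_sell(price=102, qty=1): fills=none; bids=[-] asks=[#4:1@102]
After op 5 [order #5] limit_buy(price=103, qty=6): fills=#5x#4:1@102; bids=[#5:5@103] asks=[-]

Answer: BIDS (highest first):
  #5: 5@103
ASKS (lowest first):
  (empty)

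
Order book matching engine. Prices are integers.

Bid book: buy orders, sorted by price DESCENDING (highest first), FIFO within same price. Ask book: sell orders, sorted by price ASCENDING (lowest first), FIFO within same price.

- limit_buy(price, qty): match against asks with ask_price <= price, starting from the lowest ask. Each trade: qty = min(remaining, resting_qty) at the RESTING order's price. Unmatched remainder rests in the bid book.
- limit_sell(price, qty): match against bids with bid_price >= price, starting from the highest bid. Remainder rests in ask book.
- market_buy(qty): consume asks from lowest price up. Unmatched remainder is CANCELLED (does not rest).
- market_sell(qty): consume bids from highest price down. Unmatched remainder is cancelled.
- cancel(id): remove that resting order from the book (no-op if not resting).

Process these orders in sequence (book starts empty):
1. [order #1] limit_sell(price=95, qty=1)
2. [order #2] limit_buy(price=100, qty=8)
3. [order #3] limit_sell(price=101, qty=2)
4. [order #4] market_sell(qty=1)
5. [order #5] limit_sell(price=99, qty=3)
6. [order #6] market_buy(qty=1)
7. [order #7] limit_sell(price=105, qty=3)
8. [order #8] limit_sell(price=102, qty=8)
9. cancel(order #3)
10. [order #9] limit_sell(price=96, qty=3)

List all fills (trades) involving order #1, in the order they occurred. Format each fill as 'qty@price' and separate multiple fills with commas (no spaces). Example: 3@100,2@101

After op 1 [order #1] limit_sell(price=95, qty=1): fills=none; bids=[-] asks=[#1:1@95]
After op 2 [order #2] limit_buy(price=100, qty=8): fills=#2x#1:1@95; bids=[#2:7@100] asks=[-]
After op 3 [order #3] limit_sell(price=101, qty=2): fills=none; bids=[#2:7@100] asks=[#3:2@101]
After op 4 [order #4] market_sell(qty=1): fills=#2x#4:1@100; bids=[#2:6@100] asks=[#3:2@101]
After op 5 [order #5] limit_sell(price=99, qty=3): fills=#2x#5:3@100; bids=[#2:3@100] asks=[#3:2@101]
After op 6 [order #6] market_buy(qty=1): fills=#6x#3:1@101; bids=[#2:3@100] asks=[#3:1@101]
After op 7 [order #7] limit_sell(price=105, qty=3): fills=none; bids=[#2:3@100] asks=[#3:1@101 #7:3@105]
After op 8 [order #8] limit_sell(price=102, qty=8): fills=none; bids=[#2:3@100] asks=[#3:1@101 #8:8@102 #7:3@105]
After op 9 cancel(order #3): fills=none; bids=[#2:3@100] asks=[#8:8@102 #7:3@105]
After op 10 [order #9] limit_sell(price=96, qty=3): fills=#2x#9:3@100; bids=[-] asks=[#8:8@102 #7:3@105]

Answer: 1@95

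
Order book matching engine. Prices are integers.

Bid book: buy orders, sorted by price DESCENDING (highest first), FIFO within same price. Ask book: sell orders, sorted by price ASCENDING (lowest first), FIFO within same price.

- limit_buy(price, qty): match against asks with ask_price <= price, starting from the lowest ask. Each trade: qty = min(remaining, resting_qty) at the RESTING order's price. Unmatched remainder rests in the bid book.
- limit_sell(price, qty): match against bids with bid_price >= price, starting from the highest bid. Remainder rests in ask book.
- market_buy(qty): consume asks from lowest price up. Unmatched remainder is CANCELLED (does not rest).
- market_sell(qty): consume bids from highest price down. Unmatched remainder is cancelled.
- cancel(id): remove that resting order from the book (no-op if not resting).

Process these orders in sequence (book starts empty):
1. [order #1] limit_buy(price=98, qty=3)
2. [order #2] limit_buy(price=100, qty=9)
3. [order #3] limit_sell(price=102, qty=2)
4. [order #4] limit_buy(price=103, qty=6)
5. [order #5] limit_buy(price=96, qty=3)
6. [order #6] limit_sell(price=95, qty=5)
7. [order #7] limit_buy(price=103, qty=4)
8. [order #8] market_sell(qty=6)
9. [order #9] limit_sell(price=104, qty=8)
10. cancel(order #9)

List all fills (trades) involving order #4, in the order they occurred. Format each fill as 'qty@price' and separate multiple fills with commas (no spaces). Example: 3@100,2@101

Answer: 2@102,4@103

Derivation:
After op 1 [order #1] limit_buy(price=98, qty=3): fills=none; bids=[#1:3@98] asks=[-]
After op 2 [order #2] limit_buy(price=100, qty=9): fills=none; bids=[#2:9@100 #1:3@98] asks=[-]
After op 3 [order #3] limit_sell(price=102, qty=2): fills=none; bids=[#2:9@100 #1:3@98] asks=[#3:2@102]
After op 4 [order #4] limit_buy(price=103, qty=6): fills=#4x#3:2@102; bids=[#4:4@103 #2:9@100 #1:3@98] asks=[-]
After op 5 [order #5] limit_buy(price=96, qty=3): fills=none; bids=[#4:4@103 #2:9@100 #1:3@98 #5:3@96] asks=[-]
After op 6 [order #6] limit_sell(price=95, qty=5): fills=#4x#6:4@103 #2x#6:1@100; bids=[#2:8@100 #1:3@98 #5:3@96] asks=[-]
After op 7 [order #7] limit_buy(price=103, qty=4): fills=none; bids=[#7:4@103 #2:8@100 #1:3@98 #5:3@96] asks=[-]
After op 8 [order #8] market_sell(qty=6): fills=#7x#8:4@103 #2x#8:2@100; bids=[#2:6@100 #1:3@98 #5:3@96] asks=[-]
After op 9 [order #9] limit_sell(price=104, qty=8): fills=none; bids=[#2:6@100 #1:3@98 #5:3@96] asks=[#9:8@104]
After op 10 cancel(order #9): fills=none; bids=[#2:6@100 #1:3@98 #5:3@96] asks=[-]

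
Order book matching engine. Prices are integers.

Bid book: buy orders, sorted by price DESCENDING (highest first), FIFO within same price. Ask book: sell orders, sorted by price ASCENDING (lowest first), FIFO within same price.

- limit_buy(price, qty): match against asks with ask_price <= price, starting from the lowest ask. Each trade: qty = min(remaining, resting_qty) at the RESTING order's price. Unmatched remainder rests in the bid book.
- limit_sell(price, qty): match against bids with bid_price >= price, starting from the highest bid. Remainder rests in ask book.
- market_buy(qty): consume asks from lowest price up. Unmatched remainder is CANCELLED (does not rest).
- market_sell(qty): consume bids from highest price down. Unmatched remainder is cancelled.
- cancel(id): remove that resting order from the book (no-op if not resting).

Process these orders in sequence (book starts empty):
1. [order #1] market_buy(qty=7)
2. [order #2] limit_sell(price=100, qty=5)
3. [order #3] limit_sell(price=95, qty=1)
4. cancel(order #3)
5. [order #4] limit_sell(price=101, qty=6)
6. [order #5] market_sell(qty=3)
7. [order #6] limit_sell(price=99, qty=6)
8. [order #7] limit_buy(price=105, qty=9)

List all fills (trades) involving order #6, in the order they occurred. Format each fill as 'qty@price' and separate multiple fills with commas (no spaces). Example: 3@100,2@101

Answer: 6@99

Derivation:
After op 1 [order #1] market_buy(qty=7): fills=none; bids=[-] asks=[-]
After op 2 [order #2] limit_sell(price=100, qty=5): fills=none; bids=[-] asks=[#2:5@100]
After op 3 [order #3] limit_sell(price=95, qty=1): fills=none; bids=[-] asks=[#3:1@95 #2:5@100]
After op 4 cancel(order #3): fills=none; bids=[-] asks=[#2:5@100]
After op 5 [order #4] limit_sell(price=101, qty=6): fills=none; bids=[-] asks=[#2:5@100 #4:6@101]
After op 6 [order #5] market_sell(qty=3): fills=none; bids=[-] asks=[#2:5@100 #4:6@101]
After op 7 [order #6] limit_sell(price=99, qty=6): fills=none; bids=[-] asks=[#6:6@99 #2:5@100 #4:6@101]
After op 8 [order #7] limit_buy(price=105, qty=9): fills=#7x#6:6@99 #7x#2:3@100; bids=[-] asks=[#2:2@100 #4:6@101]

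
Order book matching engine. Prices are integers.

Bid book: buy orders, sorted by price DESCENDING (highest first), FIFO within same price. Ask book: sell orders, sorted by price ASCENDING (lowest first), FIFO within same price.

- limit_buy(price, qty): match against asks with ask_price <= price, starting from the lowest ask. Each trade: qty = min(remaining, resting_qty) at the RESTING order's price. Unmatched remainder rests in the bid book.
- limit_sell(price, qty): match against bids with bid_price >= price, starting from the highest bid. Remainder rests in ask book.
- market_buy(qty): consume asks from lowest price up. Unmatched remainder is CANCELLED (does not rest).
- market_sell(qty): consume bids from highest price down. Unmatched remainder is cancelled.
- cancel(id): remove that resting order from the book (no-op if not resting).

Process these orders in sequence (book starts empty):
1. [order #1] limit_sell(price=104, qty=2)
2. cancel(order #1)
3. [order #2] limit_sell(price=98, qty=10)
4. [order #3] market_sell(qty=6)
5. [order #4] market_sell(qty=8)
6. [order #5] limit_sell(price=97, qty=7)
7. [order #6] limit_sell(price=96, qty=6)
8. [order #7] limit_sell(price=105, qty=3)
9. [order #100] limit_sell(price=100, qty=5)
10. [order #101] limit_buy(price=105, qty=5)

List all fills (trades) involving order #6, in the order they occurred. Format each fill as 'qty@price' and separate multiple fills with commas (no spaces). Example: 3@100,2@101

After op 1 [order #1] limit_sell(price=104, qty=2): fills=none; bids=[-] asks=[#1:2@104]
After op 2 cancel(order #1): fills=none; bids=[-] asks=[-]
After op 3 [order #2] limit_sell(price=98, qty=10): fills=none; bids=[-] asks=[#2:10@98]
After op 4 [order #3] market_sell(qty=6): fills=none; bids=[-] asks=[#2:10@98]
After op 5 [order #4] market_sell(qty=8): fills=none; bids=[-] asks=[#2:10@98]
After op 6 [order #5] limit_sell(price=97, qty=7): fills=none; bids=[-] asks=[#5:7@97 #2:10@98]
After op 7 [order #6] limit_sell(price=96, qty=6): fills=none; bids=[-] asks=[#6:6@96 #5:7@97 #2:10@98]
After op 8 [order #7] limit_sell(price=105, qty=3): fills=none; bids=[-] asks=[#6:6@96 #5:7@97 #2:10@98 #7:3@105]
After op 9 [order #100] limit_sell(price=100, qty=5): fills=none; bids=[-] asks=[#6:6@96 #5:7@97 #2:10@98 #100:5@100 #7:3@105]
After op 10 [order #101] limit_buy(price=105, qty=5): fills=#101x#6:5@96; bids=[-] asks=[#6:1@96 #5:7@97 #2:10@98 #100:5@100 #7:3@105]

Answer: 5@96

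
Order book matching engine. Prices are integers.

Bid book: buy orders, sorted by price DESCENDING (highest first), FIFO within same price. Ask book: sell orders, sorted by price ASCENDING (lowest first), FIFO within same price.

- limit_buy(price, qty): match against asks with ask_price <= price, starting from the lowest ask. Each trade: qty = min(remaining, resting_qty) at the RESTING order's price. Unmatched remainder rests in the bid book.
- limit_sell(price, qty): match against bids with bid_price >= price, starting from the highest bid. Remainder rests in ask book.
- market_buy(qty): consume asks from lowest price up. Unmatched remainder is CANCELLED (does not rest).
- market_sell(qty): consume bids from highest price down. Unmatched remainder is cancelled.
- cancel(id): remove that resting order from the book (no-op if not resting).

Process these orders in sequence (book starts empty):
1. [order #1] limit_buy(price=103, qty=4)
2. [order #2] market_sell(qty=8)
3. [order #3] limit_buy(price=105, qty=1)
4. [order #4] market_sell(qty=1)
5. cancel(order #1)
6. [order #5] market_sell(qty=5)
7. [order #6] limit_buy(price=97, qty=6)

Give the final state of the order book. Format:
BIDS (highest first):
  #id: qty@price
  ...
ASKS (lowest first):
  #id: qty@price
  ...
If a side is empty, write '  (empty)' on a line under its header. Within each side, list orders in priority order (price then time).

After op 1 [order #1] limit_buy(price=103, qty=4): fills=none; bids=[#1:4@103] asks=[-]
After op 2 [order #2] market_sell(qty=8): fills=#1x#2:4@103; bids=[-] asks=[-]
After op 3 [order #3] limit_buy(price=105, qty=1): fills=none; bids=[#3:1@105] asks=[-]
After op 4 [order #4] market_sell(qty=1): fills=#3x#4:1@105; bids=[-] asks=[-]
After op 5 cancel(order #1): fills=none; bids=[-] asks=[-]
After op 6 [order #5] market_sell(qty=5): fills=none; bids=[-] asks=[-]
After op 7 [order #6] limit_buy(price=97, qty=6): fills=none; bids=[#6:6@97] asks=[-]

Answer: BIDS (highest first):
  #6: 6@97
ASKS (lowest first):
  (empty)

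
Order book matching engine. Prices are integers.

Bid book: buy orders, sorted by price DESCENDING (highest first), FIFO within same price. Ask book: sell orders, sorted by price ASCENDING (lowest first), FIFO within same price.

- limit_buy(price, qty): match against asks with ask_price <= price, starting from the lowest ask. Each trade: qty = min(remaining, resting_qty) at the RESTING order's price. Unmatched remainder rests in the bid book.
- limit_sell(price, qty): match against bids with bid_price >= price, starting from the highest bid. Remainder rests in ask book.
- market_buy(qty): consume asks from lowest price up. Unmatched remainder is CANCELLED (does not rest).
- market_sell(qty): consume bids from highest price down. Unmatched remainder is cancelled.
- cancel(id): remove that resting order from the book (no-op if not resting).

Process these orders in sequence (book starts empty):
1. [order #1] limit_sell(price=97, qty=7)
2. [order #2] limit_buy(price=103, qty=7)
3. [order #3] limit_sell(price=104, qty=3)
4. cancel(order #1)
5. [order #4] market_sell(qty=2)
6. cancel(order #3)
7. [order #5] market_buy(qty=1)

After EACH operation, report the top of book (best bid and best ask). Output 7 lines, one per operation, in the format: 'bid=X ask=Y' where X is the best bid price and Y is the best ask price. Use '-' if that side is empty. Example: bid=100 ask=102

After op 1 [order #1] limit_sell(price=97, qty=7): fills=none; bids=[-] asks=[#1:7@97]
After op 2 [order #2] limit_buy(price=103, qty=7): fills=#2x#1:7@97; bids=[-] asks=[-]
After op 3 [order #3] limit_sell(price=104, qty=3): fills=none; bids=[-] asks=[#3:3@104]
After op 4 cancel(order #1): fills=none; bids=[-] asks=[#3:3@104]
After op 5 [order #4] market_sell(qty=2): fills=none; bids=[-] asks=[#3:3@104]
After op 6 cancel(order #3): fills=none; bids=[-] asks=[-]
After op 7 [order #5] market_buy(qty=1): fills=none; bids=[-] asks=[-]

Answer: bid=- ask=97
bid=- ask=-
bid=- ask=104
bid=- ask=104
bid=- ask=104
bid=- ask=-
bid=- ask=-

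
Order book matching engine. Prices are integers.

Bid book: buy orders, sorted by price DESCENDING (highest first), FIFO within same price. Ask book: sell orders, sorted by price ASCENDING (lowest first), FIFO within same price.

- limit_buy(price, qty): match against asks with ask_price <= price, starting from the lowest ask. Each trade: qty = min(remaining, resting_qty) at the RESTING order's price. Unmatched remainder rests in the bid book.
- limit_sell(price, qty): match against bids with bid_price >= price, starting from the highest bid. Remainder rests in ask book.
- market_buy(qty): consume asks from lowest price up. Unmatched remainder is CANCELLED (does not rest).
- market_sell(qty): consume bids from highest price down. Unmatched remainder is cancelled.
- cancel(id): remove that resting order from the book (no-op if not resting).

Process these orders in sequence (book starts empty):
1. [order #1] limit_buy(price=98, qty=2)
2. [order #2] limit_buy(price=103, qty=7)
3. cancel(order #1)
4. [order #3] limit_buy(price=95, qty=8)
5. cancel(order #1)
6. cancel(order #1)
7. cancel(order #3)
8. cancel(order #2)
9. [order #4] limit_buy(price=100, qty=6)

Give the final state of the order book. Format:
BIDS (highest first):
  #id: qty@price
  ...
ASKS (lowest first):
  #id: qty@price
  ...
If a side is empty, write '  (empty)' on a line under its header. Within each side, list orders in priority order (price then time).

After op 1 [order #1] limit_buy(price=98, qty=2): fills=none; bids=[#1:2@98] asks=[-]
After op 2 [order #2] limit_buy(price=103, qty=7): fills=none; bids=[#2:7@103 #1:2@98] asks=[-]
After op 3 cancel(order #1): fills=none; bids=[#2:7@103] asks=[-]
After op 4 [order #3] limit_buy(price=95, qty=8): fills=none; bids=[#2:7@103 #3:8@95] asks=[-]
After op 5 cancel(order #1): fills=none; bids=[#2:7@103 #3:8@95] asks=[-]
After op 6 cancel(order #1): fills=none; bids=[#2:7@103 #3:8@95] asks=[-]
After op 7 cancel(order #3): fills=none; bids=[#2:7@103] asks=[-]
After op 8 cancel(order #2): fills=none; bids=[-] asks=[-]
After op 9 [order #4] limit_buy(price=100, qty=6): fills=none; bids=[#4:6@100] asks=[-]

Answer: BIDS (highest first):
  #4: 6@100
ASKS (lowest first):
  (empty)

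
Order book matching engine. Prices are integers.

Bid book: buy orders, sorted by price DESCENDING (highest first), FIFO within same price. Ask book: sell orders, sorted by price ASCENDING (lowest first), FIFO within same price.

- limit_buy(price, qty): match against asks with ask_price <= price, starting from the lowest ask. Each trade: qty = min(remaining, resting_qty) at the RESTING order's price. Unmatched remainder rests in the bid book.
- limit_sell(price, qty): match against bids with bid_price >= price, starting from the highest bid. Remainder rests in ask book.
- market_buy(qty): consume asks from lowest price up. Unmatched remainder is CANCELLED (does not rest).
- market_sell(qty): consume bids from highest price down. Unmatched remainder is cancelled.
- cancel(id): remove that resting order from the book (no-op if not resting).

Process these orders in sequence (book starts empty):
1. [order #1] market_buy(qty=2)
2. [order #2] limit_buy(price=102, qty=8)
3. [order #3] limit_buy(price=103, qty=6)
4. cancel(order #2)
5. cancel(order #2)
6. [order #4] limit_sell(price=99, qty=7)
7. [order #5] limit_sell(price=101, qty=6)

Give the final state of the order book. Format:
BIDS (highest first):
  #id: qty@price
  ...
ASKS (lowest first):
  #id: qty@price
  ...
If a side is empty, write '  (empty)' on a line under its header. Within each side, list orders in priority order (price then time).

After op 1 [order #1] market_buy(qty=2): fills=none; bids=[-] asks=[-]
After op 2 [order #2] limit_buy(price=102, qty=8): fills=none; bids=[#2:8@102] asks=[-]
After op 3 [order #3] limit_buy(price=103, qty=6): fills=none; bids=[#3:6@103 #2:8@102] asks=[-]
After op 4 cancel(order #2): fills=none; bids=[#3:6@103] asks=[-]
After op 5 cancel(order #2): fills=none; bids=[#3:6@103] asks=[-]
After op 6 [order #4] limit_sell(price=99, qty=7): fills=#3x#4:6@103; bids=[-] asks=[#4:1@99]
After op 7 [order #5] limit_sell(price=101, qty=6): fills=none; bids=[-] asks=[#4:1@99 #5:6@101]

Answer: BIDS (highest first):
  (empty)
ASKS (lowest first):
  #4: 1@99
  #5: 6@101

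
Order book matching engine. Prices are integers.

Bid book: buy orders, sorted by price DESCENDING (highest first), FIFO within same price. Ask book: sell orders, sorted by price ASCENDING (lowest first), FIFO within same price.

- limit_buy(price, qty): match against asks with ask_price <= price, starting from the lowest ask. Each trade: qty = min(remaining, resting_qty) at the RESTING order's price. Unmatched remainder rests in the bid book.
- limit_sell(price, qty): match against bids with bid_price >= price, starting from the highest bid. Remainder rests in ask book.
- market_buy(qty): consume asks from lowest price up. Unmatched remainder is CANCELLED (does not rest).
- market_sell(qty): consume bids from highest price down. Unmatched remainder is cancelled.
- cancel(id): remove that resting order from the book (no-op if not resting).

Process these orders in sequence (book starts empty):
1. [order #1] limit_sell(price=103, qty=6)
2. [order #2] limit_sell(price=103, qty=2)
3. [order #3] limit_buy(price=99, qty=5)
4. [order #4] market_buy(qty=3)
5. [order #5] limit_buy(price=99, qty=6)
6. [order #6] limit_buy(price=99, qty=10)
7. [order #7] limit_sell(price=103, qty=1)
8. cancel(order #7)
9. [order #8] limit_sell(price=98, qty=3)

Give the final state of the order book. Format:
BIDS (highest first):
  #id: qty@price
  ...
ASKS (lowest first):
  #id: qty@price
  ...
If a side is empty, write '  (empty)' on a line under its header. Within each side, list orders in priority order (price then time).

Answer: BIDS (highest first):
  #3: 2@99
  #5: 6@99
  #6: 10@99
ASKS (lowest first):
  #1: 3@103
  #2: 2@103

Derivation:
After op 1 [order #1] limit_sell(price=103, qty=6): fills=none; bids=[-] asks=[#1:6@103]
After op 2 [order #2] limit_sell(price=103, qty=2): fills=none; bids=[-] asks=[#1:6@103 #2:2@103]
After op 3 [order #3] limit_buy(price=99, qty=5): fills=none; bids=[#3:5@99] asks=[#1:6@103 #2:2@103]
After op 4 [order #4] market_buy(qty=3): fills=#4x#1:3@103; bids=[#3:5@99] asks=[#1:3@103 #2:2@103]
After op 5 [order #5] limit_buy(price=99, qty=6): fills=none; bids=[#3:5@99 #5:6@99] asks=[#1:3@103 #2:2@103]
After op 6 [order #6] limit_buy(price=99, qty=10): fills=none; bids=[#3:5@99 #5:6@99 #6:10@99] asks=[#1:3@103 #2:2@103]
After op 7 [order #7] limit_sell(price=103, qty=1): fills=none; bids=[#3:5@99 #5:6@99 #6:10@99] asks=[#1:3@103 #2:2@103 #7:1@103]
After op 8 cancel(order #7): fills=none; bids=[#3:5@99 #5:6@99 #6:10@99] asks=[#1:3@103 #2:2@103]
After op 9 [order #8] limit_sell(price=98, qty=3): fills=#3x#8:3@99; bids=[#3:2@99 #5:6@99 #6:10@99] asks=[#1:3@103 #2:2@103]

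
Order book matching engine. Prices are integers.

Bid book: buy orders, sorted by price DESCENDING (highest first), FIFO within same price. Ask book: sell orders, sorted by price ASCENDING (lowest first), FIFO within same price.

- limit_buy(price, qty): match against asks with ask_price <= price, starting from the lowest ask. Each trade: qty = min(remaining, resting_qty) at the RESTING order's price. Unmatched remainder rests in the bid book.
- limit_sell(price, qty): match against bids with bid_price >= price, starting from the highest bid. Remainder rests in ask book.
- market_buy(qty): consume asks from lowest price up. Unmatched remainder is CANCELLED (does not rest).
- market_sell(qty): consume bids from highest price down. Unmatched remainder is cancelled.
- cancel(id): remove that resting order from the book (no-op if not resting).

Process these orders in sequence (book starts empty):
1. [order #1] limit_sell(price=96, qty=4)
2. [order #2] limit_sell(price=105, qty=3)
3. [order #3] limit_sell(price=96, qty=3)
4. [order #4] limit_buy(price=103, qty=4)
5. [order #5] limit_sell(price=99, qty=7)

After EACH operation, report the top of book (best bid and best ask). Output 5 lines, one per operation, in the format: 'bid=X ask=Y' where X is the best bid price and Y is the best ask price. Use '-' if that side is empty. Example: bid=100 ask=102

After op 1 [order #1] limit_sell(price=96, qty=4): fills=none; bids=[-] asks=[#1:4@96]
After op 2 [order #2] limit_sell(price=105, qty=3): fills=none; bids=[-] asks=[#1:4@96 #2:3@105]
After op 3 [order #3] limit_sell(price=96, qty=3): fills=none; bids=[-] asks=[#1:4@96 #3:3@96 #2:3@105]
After op 4 [order #4] limit_buy(price=103, qty=4): fills=#4x#1:4@96; bids=[-] asks=[#3:3@96 #2:3@105]
After op 5 [order #5] limit_sell(price=99, qty=7): fills=none; bids=[-] asks=[#3:3@96 #5:7@99 #2:3@105]

Answer: bid=- ask=96
bid=- ask=96
bid=- ask=96
bid=- ask=96
bid=- ask=96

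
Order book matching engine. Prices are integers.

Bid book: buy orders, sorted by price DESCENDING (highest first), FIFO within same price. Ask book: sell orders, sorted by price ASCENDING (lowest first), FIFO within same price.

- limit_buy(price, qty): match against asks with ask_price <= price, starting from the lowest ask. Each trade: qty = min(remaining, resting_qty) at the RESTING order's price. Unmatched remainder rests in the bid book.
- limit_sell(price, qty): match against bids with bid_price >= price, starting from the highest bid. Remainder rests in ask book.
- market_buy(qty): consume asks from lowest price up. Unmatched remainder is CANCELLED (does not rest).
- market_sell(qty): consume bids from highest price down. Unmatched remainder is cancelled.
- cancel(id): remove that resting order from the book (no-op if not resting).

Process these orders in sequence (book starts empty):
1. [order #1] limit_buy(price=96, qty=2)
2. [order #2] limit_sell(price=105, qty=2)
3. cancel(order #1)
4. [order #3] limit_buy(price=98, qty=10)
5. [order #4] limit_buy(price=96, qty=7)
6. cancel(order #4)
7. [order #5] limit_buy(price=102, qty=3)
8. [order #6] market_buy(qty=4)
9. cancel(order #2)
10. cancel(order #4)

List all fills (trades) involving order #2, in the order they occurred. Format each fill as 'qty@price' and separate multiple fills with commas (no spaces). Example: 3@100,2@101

Answer: 2@105

Derivation:
After op 1 [order #1] limit_buy(price=96, qty=2): fills=none; bids=[#1:2@96] asks=[-]
After op 2 [order #2] limit_sell(price=105, qty=2): fills=none; bids=[#1:2@96] asks=[#2:2@105]
After op 3 cancel(order #1): fills=none; bids=[-] asks=[#2:2@105]
After op 4 [order #3] limit_buy(price=98, qty=10): fills=none; bids=[#3:10@98] asks=[#2:2@105]
After op 5 [order #4] limit_buy(price=96, qty=7): fills=none; bids=[#3:10@98 #4:7@96] asks=[#2:2@105]
After op 6 cancel(order #4): fills=none; bids=[#3:10@98] asks=[#2:2@105]
After op 7 [order #5] limit_buy(price=102, qty=3): fills=none; bids=[#5:3@102 #3:10@98] asks=[#2:2@105]
After op 8 [order #6] market_buy(qty=4): fills=#6x#2:2@105; bids=[#5:3@102 #3:10@98] asks=[-]
After op 9 cancel(order #2): fills=none; bids=[#5:3@102 #3:10@98] asks=[-]
After op 10 cancel(order #4): fills=none; bids=[#5:3@102 #3:10@98] asks=[-]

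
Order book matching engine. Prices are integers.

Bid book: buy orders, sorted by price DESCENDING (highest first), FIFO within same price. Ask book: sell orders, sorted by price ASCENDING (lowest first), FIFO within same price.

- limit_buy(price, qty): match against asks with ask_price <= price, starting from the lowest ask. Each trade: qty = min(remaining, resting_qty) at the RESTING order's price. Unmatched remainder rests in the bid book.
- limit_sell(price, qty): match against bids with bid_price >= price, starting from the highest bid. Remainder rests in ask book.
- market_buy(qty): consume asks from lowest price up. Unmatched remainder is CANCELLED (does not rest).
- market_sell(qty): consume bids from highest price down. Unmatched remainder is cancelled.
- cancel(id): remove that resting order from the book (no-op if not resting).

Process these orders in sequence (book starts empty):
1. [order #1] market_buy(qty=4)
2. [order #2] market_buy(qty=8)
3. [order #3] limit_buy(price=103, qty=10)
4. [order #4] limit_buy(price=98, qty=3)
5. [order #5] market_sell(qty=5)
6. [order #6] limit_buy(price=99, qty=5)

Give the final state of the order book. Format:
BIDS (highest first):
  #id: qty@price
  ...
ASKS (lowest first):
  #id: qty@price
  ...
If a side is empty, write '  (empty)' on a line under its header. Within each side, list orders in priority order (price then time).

After op 1 [order #1] market_buy(qty=4): fills=none; bids=[-] asks=[-]
After op 2 [order #2] market_buy(qty=8): fills=none; bids=[-] asks=[-]
After op 3 [order #3] limit_buy(price=103, qty=10): fills=none; bids=[#3:10@103] asks=[-]
After op 4 [order #4] limit_buy(price=98, qty=3): fills=none; bids=[#3:10@103 #4:3@98] asks=[-]
After op 5 [order #5] market_sell(qty=5): fills=#3x#5:5@103; bids=[#3:5@103 #4:3@98] asks=[-]
After op 6 [order #6] limit_buy(price=99, qty=5): fills=none; bids=[#3:5@103 #6:5@99 #4:3@98] asks=[-]

Answer: BIDS (highest first):
  #3: 5@103
  #6: 5@99
  #4: 3@98
ASKS (lowest first):
  (empty)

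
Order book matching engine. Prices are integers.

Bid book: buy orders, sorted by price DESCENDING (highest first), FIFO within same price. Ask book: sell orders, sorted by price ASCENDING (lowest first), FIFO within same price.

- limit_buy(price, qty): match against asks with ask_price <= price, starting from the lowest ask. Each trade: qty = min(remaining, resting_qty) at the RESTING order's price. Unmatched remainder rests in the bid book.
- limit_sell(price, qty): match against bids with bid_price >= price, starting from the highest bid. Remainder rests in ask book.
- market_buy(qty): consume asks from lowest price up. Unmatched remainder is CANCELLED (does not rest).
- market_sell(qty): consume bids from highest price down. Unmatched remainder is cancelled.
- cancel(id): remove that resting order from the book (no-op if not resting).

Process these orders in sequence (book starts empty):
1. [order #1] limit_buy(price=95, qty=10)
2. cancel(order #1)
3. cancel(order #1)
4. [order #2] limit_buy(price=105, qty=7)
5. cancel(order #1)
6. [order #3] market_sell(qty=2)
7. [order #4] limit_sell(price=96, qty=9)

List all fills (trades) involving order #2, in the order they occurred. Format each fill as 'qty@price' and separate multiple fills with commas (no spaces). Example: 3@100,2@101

After op 1 [order #1] limit_buy(price=95, qty=10): fills=none; bids=[#1:10@95] asks=[-]
After op 2 cancel(order #1): fills=none; bids=[-] asks=[-]
After op 3 cancel(order #1): fills=none; bids=[-] asks=[-]
After op 4 [order #2] limit_buy(price=105, qty=7): fills=none; bids=[#2:7@105] asks=[-]
After op 5 cancel(order #1): fills=none; bids=[#2:7@105] asks=[-]
After op 6 [order #3] market_sell(qty=2): fills=#2x#3:2@105; bids=[#2:5@105] asks=[-]
After op 7 [order #4] limit_sell(price=96, qty=9): fills=#2x#4:5@105; bids=[-] asks=[#4:4@96]

Answer: 2@105,5@105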